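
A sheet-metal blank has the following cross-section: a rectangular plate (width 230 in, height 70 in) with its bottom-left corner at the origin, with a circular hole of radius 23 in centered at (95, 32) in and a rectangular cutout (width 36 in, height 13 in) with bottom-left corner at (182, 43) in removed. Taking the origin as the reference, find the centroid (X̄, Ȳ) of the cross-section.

X̄ = 114.53 in, Ȳ = 34.87 in

plate: A = 230 × 70 = 16100.00, centroid at (115.00, 35.00).
hole 1: A = −π·23² = -1661.90, centroid at (95.00, 32.00).
hole 2: A = −(36 × 13) = -468.00, centroid at (200.00, 49.50).
ΣA = 13970.10 in², ΣAX̄ = 1600019.26 in³, ΣAȲ = 487153.12 in³.
X̄ = 1600019.26/13970.10 = 114.53 in; Ȳ = 487153.12/13970.10 = 34.87 in.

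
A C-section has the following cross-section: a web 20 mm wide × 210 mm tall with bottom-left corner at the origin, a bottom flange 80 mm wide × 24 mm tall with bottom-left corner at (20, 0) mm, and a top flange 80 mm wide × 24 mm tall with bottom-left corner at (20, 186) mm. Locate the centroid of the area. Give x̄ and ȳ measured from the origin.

Part | A | x̄ᵢ | ȳᵢ | A·x̄ᵢ | A·ȳᵢ
web | 4200.00 | 10.00 | 105.00 | 42000.00 | 441000.00
bottom flange | 1920.00 | 60.00 | 12.00 | 115200.00 | 23040.00
top flange | 1920.00 | 60.00 | 198.00 | 115200.00 | 380160.00
Σ | 8040.00 |  |  | 272400.00 | 844200.00
x̄ = 272400.00 / 8040.00 = 33.88 mm
ȳ = 844200.00 / 8040.00 = 105.00 mm

x̄ = 33.88 mm, ȳ = 105.00 mm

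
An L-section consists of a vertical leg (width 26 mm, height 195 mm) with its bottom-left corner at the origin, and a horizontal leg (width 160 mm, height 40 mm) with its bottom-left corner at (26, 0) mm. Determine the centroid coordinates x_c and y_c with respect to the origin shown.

x_c = 64.89 mm, y_c = 54.26 mm

Part | A | x̄ᵢ | ȳᵢ | A·x̄ᵢ | A·ȳᵢ
vertical leg | 5070.00 | 13.00 | 97.50 | 65910.00 | 494325.00
horizontal leg | 6400.00 | 106.00 | 20.00 | 678400.00 | 128000.00
Σ | 11470.00 |  |  | 744310.00 | 622325.00
x_c = 744310.00 / 11470.00 = 64.89 mm
y_c = 622325.00 / 11470.00 = 54.26 mm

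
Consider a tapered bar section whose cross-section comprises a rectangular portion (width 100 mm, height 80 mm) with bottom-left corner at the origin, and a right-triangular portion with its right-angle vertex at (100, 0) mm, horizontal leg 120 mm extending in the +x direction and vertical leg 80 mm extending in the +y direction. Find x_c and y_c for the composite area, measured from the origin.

x_c = 83.75 mm, y_c = 35.00 mm

rectangular portion: A = 100 × 80 = 8000.00, centroid at (50.00, 40.00).
triangular portion: A = ½·120·80 = 4800.00, centroid at (140.00, 26.67).
ΣA = 12800.00 mm², ΣAx_c = 1072000.00 mm³, ΣAy_c = 448000.00 mm³.
x_c = 1072000.00/12800.00 = 83.75 mm; y_c = 448000.00/12800.00 = 35.00 mm.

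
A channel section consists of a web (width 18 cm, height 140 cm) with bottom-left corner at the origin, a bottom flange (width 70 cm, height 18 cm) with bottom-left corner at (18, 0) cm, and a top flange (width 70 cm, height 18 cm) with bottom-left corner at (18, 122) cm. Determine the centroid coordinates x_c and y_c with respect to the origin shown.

Part | A | x̄ᵢ | ȳᵢ | A·x̄ᵢ | A·ȳᵢ
web | 2520.00 | 9.00 | 70.00 | 22680.00 | 176400.00
bottom flange | 1260.00 | 53.00 | 9.00 | 66780.00 | 11340.00
top flange | 1260.00 | 53.00 | 131.00 | 66780.00 | 165060.00
Σ | 5040.00 |  |  | 156240.00 | 352800.00
x_c = 156240.00 / 5040.00 = 31.00 cm
y_c = 352800.00 / 5040.00 = 70.00 cm

x_c = 31.00 cm, y_c = 70.00 cm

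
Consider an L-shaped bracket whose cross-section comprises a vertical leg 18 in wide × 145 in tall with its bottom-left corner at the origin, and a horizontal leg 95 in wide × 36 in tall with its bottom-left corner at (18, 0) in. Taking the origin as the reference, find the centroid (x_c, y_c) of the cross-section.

x_c = 41.04 in, y_c = 41.59 in

vertical leg: A = 18 × 145 = 2610.00, centroid at (9.00, 72.50).
horizontal leg: A = 95 × 36 = 3420.00, centroid at (65.50, 18.00).
ΣA = 6030.00 in²
ΣAx_c = (2610.00)(9.00) + (3420.00)(65.50) = 247500.00 in³
ΣAy_c = (2610.00)(72.50) + (3420.00)(18.00) = 250785.00 in³
x_c = 247500.00 / 6030.00 = 41.04 in
y_c = 250785.00 / 6030.00 = 41.59 in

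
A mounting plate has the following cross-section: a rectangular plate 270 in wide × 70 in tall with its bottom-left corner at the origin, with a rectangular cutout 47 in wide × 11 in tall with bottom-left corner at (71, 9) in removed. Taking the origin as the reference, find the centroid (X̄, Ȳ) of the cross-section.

X̄ = 136.14 in, Ȳ = 35.58 in

plate: A = 270 × 70 = 18900.00, centroid at (135.00, 35.00).
hole: A = −(47 × 11) = -517.00, centroid at (94.50, 14.50).
ΣA = 18383.00 in²
ΣAX̄ = (18900.00)(135.00) + (-517.00)(94.50) = 2502643.50 in³
ΣAȲ = (18900.00)(35.00) + (-517.00)(14.50) = 654003.50 in³
X̄ = 2502643.50 / 18383.00 = 136.14 in
Ȳ = 654003.50 / 18383.00 = 35.58 in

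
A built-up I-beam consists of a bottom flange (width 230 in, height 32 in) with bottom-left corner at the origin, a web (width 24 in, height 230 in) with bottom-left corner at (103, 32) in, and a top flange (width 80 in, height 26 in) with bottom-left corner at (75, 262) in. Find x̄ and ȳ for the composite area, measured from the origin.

bottom flange: A = 230 × 32 = 7360.00, centroid at (115.00, 16.00).
web: A = 24 × 230 = 5520.00, centroid at (115.00, 147.00).
top flange: A = 80 × 26 = 2080.00, centroid at (115.00, 275.00).
ΣA = 14960.00 in², ΣAx̄ = 1720400.00 in³, ΣAȳ = 1501200.00 in³.
x̄ = 1720400.00/14960.00 = 115.00 in; ȳ = 1501200.00/14960.00 = 100.35 in.

x̄ = 115.00 in, ȳ = 100.35 in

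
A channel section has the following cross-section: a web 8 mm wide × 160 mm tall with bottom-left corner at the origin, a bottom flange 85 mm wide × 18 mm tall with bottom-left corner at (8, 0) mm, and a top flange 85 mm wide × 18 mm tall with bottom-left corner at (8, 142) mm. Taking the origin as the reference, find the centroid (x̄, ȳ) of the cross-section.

Part | A | x̄ᵢ | ȳᵢ | A·x̄ᵢ | A·ȳᵢ
web | 1280.00 | 4.00 | 80.00 | 5120.00 | 102400.00
bottom flange | 1530.00 | 50.50 | 9.00 | 77265.00 | 13770.00
top flange | 1530.00 | 50.50 | 151.00 | 77265.00 | 231030.00
Σ | 4340.00 |  |  | 159650.00 | 347200.00
x̄ = 159650.00 / 4340.00 = 36.79 mm
ȳ = 347200.00 / 4340.00 = 80.00 mm

x̄ = 36.79 mm, ȳ = 80.00 mm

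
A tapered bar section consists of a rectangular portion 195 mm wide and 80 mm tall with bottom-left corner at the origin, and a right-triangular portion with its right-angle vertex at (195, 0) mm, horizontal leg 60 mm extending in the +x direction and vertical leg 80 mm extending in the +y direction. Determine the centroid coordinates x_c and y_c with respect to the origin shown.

rectangular portion: A = 195 × 80 = 15600.00, centroid at (97.50, 40.00).
triangular portion: A = ½·60·80 = 2400.00, centroid at (215.00, 26.67).
ΣA = 18000.00 mm²
ΣAx_c = (15600.00)(97.50) + (2400.00)(215.00) = 2037000.00 mm³
ΣAy_c = (15600.00)(40.00) + (2400.00)(26.67) = 688000.00 mm³
x_c = 2037000.00 / 18000.00 = 113.17 mm
y_c = 688000.00 / 18000.00 = 38.22 mm

x_c = 113.17 mm, y_c = 38.22 mm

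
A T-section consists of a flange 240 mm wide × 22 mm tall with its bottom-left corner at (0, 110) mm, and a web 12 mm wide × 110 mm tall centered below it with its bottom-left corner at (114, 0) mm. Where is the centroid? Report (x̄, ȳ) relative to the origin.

x̄ = 120.00 mm, ȳ = 107.80 mm

Part | A | x̄ᵢ | ȳᵢ | A·x̄ᵢ | A·ȳᵢ
web | 1320.00 | 120.00 | 55.00 | 158400.00 | 72600.00
flange | 5280.00 | 120.00 | 121.00 | 633600.00 | 638880.00
Σ | 6600.00 |  |  | 792000.00 | 711480.00
x̄ = 792000.00 / 6600.00 = 120.00 mm
ȳ = 711480.00 / 6600.00 = 107.80 mm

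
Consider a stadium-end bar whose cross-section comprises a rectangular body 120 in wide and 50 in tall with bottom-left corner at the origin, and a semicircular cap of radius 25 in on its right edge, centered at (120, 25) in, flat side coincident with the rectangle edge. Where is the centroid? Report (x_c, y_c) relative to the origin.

x_c = 69.93 in, y_c = 25.00 in

rectangular body: A = 120 × 50 = 6000.00, centroid at (60.00, 25.00).
semicircular end: A = ½π·25² = 981.75, centroid at (130.61, 25.00).
ΣA = 6981.75 in²
ΣAx_c = (6000.00)(60.00) + (981.75)(130.61) = 488226.39 in³
ΣAy_c = (6000.00)(25.00) + (981.75)(25.00) = 174543.69 in³
x_c = 488226.39 / 6981.75 = 69.93 in
y_c = 174543.69 / 6981.75 = 25.00 in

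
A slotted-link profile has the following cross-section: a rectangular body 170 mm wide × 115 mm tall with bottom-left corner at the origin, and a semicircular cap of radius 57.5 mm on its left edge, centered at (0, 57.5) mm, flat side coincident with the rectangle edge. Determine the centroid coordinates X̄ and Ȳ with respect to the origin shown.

rectangular body: A = 170 × 115 = 19550.00, centroid at (85.00, 57.50).
semicircular end: A = ½π·57.5² = 5193.45, centroid at (-24.40, 57.50).
ΣA = 24743.45 mm²
ΣAX̄ = (19550.00)(85.00) + (5193.45)(-24.40) = 1535010.42 mm³
ΣAȲ = (19550.00)(57.50) + (5193.45)(57.50) = 1422748.11 mm³
X̄ = 1535010.42 / 24743.45 = 62.04 mm
Ȳ = 1422748.11 / 24743.45 = 57.50 mm

X̄ = 62.04 mm, Ȳ = 57.50 mm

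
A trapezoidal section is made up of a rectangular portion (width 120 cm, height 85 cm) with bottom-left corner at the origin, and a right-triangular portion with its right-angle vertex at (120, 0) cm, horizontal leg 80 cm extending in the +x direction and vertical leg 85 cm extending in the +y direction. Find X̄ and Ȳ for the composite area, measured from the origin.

rectangular portion: A = 120 × 85 = 10200.00, centroid at (60.00, 42.50).
triangular portion: A = ½·80·85 = 3400.00, centroid at (146.67, 28.33).
ΣA = 13600.00 cm², ΣAX̄ = 1110666.67 cm³, ΣAȲ = 529833.33 cm³.
X̄ = 1110666.67/13600.00 = 81.67 cm; Ȳ = 529833.33/13600.00 = 38.96 cm.

X̄ = 81.67 cm, Ȳ = 38.96 cm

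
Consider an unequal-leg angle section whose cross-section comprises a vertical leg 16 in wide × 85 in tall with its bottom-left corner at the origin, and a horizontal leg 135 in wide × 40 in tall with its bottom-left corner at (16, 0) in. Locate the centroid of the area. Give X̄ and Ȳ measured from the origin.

vertical leg: A = 16 × 85 = 1360.00, centroid at (8.00, 42.50).
horizontal leg: A = 135 × 40 = 5400.00, centroid at (83.50, 20.00).
ΣA = 6760.00 in², ΣAX̄ = 461780.00 in³, ΣAȲ = 165800.00 in³.
X̄ = 461780.00/6760.00 = 68.31 in; Ȳ = 165800.00/6760.00 = 24.53 in.

X̄ = 68.31 in, Ȳ = 24.53 in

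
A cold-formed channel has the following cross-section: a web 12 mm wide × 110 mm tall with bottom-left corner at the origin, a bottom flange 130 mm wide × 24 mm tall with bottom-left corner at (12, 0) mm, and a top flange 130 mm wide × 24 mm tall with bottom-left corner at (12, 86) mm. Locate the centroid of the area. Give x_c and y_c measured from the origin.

web: A = 12 × 110 = 1320.00, centroid at (6.00, 55.00).
bottom flange: A = 130 × 24 = 3120.00, centroid at (77.00, 12.00).
top flange: A = 130 × 24 = 3120.00, centroid at (77.00, 98.00).
ΣA = 7560.00 mm², ΣAx_c = 488400.00 mm³, ΣAy_c = 415800.00 mm³.
x_c = 488400.00/7560.00 = 64.60 mm; y_c = 415800.00/7560.00 = 55.00 mm.

x_c = 64.60 mm, y_c = 55.00 mm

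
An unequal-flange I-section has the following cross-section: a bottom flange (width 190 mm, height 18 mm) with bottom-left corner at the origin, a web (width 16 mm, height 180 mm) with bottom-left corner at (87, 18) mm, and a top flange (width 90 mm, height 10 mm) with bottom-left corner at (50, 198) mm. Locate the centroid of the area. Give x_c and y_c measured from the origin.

x_c = 95.00 mm, y_c = 72.85 mm

bottom flange: A = 190 × 18 = 3420.00, centroid at (95.00, 9.00).
web: A = 16 × 180 = 2880.00, centroid at (95.00, 108.00).
top flange: A = 90 × 10 = 900.00, centroid at (95.00, 203.00).
ΣA = 7200.00 mm², ΣAx_c = 684000.00 mm³, ΣAy_c = 524520.00 mm³.
x_c = 684000.00/7200.00 = 95.00 mm; y_c = 524520.00/7200.00 = 72.85 mm.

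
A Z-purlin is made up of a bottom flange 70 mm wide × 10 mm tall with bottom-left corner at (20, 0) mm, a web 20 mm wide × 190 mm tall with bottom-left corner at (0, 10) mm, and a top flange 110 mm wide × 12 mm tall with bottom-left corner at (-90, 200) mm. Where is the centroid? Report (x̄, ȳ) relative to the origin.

x̄ = 5.21 mm, ȳ = 115.88 mm

bottom flange: A = 70 × 10 = 700.00, centroid at (55.00, 5.00).
web: A = 20 × 190 = 3800.00, centroid at (10.00, 105.00).
top flange: A = 110 × 12 = 1320.00, centroid at (-35.00, 206.00).
ΣA = 5820.00 mm²
ΣAx̄ = (700.00)(55.00) + (3800.00)(10.00) + (1320.00)(-35.00) = 30300.00 mm³
ΣAȳ = (700.00)(5.00) + (3800.00)(105.00) + (1320.00)(206.00) = 674420.00 mm³
x̄ = 30300.00 / 5820.00 = 5.21 mm
ȳ = 674420.00 / 5820.00 = 115.88 mm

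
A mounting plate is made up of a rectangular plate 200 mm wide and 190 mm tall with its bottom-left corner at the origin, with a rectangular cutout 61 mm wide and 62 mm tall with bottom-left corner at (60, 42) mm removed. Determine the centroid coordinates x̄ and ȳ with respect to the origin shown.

x̄ = 101.05 mm, ȳ = 97.43 mm

plate: A = 200 × 190 = 38000.00, centroid at (100.00, 95.00).
hole: A = −(61 × 62) = -3782.00, centroid at (90.50, 73.00).
ΣA = 34218.00 mm²
ΣAx̄ = (38000.00)(100.00) + (-3782.00)(90.50) = 3457729.00 mm³
ΣAȳ = (38000.00)(95.00) + (-3782.00)(73.00) = 3333914.00 mm³
x̄ = 3457729.00 / 34218.00 = 101.05 mm
ȳ = 3333914.00 / 34218.00 = 97.43 mm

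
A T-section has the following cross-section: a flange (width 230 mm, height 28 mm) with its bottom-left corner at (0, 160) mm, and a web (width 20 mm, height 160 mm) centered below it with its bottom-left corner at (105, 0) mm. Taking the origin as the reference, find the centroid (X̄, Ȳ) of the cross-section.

X̄ = 115.00 mm, Ȳ = 142.80 mm

web: A = 20 × 160 = 3200.00, centroid at (115.00, 80.00).
flange: A = 230 × 28 = 6440.00, centroid at (115.00, 174.00).
ΣA = 9640.00 mm²
ΣAX̄ = (3200.00)(115.00) + (6440.00)(115.00) = 1108600.00 mm³
ΣAȲ = (3200.00)(80.00) + (6440.00)(174.00) = 1376560.00 mm³
X̄ = 1108600.00 / 9640.00 = 115.00 mm
Ȳ = 1376560.00 / 9640.00 = 142.80 mm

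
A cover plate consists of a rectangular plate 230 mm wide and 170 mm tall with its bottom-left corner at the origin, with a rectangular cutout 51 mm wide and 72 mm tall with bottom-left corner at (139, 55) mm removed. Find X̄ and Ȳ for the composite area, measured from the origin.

X̄ = 109.87 mm, Ȳ = 84.38 mm

Part | A | x̄ᵢ | ȳᵢ | A·x̄ᵢ | A·ȳᵢ
plate | 39100.00 | 115.00 | 85.00 | 4496500.00 | 3323500.00
hole | -3672.00 | 164.50 | 91.00 | -604044.00 | -334152.00
Σ | 35428.00 |  |  | 3892456.00 | 2989348.00
X̄ = 3892456.00 / 35428.00 = 109.87 mm
Ȳ = 2989348.00 / 35428.00 = 84.38 mm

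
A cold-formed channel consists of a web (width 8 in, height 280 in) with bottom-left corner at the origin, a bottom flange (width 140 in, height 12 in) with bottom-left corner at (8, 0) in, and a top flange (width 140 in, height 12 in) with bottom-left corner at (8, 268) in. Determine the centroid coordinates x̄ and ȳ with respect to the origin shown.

web: A = 8 × 280 = 2240.00, centroid at (4.00, 140.00).
bottom flange: A = 140 × 12 = 1680.00, centroid at (78.00, 6.00).
top flange: A = 140 × 12 = 1680.00, centroid at (78.00, 274.00).
ΣA = 5600.00 in²
ΣAx̄ = (2240.00)(4.00) + (1680.00)(78.00) + (1680.00)(78.00) = 271040.00 in³
ΣAȳ = (2240.00)(140.00) + (1680.00)(6.00) + (1680.00)(274.00) = 784000.00 in³
x̄ = 271040.00 / 5600.00 = 48.40 in
ȳ = 784000.00 / 5600.00 = 140.00 in

x̄ = 48.40 in, ȳ = 140.00 in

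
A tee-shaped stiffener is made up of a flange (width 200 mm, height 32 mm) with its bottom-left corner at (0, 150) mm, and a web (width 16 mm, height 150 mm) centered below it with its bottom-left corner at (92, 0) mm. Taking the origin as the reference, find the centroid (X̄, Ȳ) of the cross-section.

web: A = 16 × 150 = 2400.00, centroid at (100.00, 75.00).
flange: A = 200 × 32 = 6400.00, centroid at (100.00, 166.00).
ΣA = 8800.00 mm²
ΣAX̄ = (2400.00)(100.00) + (6400.00)(100.00) = 880000.00 mm³
ΣAȲ = (2400.00)(75.00) + (6400.00)(166.00) = 1242400.00 mm³
X̄ = 880000.00 / 8800.00 = 100.00 mm
Ȳ = 1242400.00 / 8800.00 = 141.18 mm

X̄ = 100.00 mm, Ȳ = 141.18 mm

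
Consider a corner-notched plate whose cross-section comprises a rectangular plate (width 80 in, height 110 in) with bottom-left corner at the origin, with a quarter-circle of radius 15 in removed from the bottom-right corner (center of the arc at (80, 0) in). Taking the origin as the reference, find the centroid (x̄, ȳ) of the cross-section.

x̄ = 39.31 in, ȳ = 56.00 in

Part | A | x̄ᵢ | ȳᵢ | A·x̄ᵢ | A·ȳᵢ
plate | 8800.00 | 40.00 | 55.00 | 352000.00 | 484000.00
removed quarter-circle | -176.71 | 73.63 | 6.37 | -13012.17 | -1125.00
Σ | 8623.29 |  |  | 338987.83 | 482875.00
x̄ = 338987.83 / 8623.29 = 39.31 in
ȳ = 482875.00 / 8623.29 = 56.00 in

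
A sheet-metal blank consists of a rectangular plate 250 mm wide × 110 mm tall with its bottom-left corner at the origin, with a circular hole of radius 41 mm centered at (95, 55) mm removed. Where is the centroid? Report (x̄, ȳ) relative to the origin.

plate: A = 250 × 110 = 27500.00, centroid at (125.00, 55.00).
hole: A = −π·41² = -5281.02, centroid at (95.00, 55.00).
ΣA = 22218.98 mm²
ΣAx̄ = (27500.00)(125.00) + (-5281.02)(95.00) = 2935803.36 mm³
ΣAȳ = (27500.00)(55.00) + (-5281.02)(55.00) = 1222044.05 mm³
x̄ = 2935803.36 / 22218.98 = 132.13 mm
ȳ = 1222044.05 / 22218.98 = 55.00 mm

x̄ = 132.13 mm, ȳ = 55.00 mm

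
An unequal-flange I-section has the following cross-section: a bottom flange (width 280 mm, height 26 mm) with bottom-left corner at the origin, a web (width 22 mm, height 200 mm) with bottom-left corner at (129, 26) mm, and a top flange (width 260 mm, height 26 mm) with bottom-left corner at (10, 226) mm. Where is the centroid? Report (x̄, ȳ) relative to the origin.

bottom flange: A = 280 × 26 = 7280.00, centroid at (140.00, 13.00).
web: A = 22 × 200 = 4400.00, centroid at (140.00, 126.00).
top flange: A = 260 × 26 = 6760.00, centroid at (140.00, 239.00).
ΣA = 18440.00 mm², ΣAx̄ = 2581600.00 mm³, ΣAȳ = 2264680.00 mm³.
x̄ = 2581600.00/18440.00 = 140.00 mm; ȳ = 2264680.00/18440.00 = 122.81 mm.

x̄ = 140.00 mm, ȳ = 122.81 mm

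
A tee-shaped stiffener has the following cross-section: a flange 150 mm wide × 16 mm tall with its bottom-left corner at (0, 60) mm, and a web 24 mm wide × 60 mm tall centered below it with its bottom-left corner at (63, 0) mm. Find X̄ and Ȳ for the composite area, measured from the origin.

X̄ = 75.00 mm, Ȳ = 53.75 mm

web: A = 24 × 60 = 1440.00, centroid at (75.00, 30.00).
flange: A = 150 × 16 = 2400.00, centroid at (75.00, 68.00).
ΣA = 3840.00 mm², ΣAX̄ = 288000.00 mm³, ΣAȲ = 206400.00 mm³.
X̄ = 288000.00/3840.00 = 75.00 mm; Ȳ = 206400.00/3840.00 = 53.75 mm.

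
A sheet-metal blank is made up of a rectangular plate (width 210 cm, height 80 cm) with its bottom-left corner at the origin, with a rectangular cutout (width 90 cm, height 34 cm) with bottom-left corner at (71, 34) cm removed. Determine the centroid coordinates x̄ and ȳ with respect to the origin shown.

x̄ = 102.55 cm, ȳ = 37.55 cm

plate: A = 210 × 80 = 16800.00, centroid at (105.00, 40.00).
hole: A = −(90 × 34) = -3060.00, centroid at (116.00, 51.00).
ΣA = 13740.00 cm², ΣAx̄ = 1409040.00 cm³, ΣAȳ = 515940.00 cm³.
x̄ = 1409040.00/13740.00 = 102.55 cm; ȳ = 515940.00/13740.00 = 37.55 cm.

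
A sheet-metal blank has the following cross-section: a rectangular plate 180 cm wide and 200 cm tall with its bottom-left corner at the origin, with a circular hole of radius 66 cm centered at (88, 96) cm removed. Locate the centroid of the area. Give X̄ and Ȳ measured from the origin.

plate: A = 180 × 200 = 36000.00, centroid at (90.00, 100.00).
hole: A = −π·66² = -13684.78, centroid at (88.00, 96.00).
ΣA = 22315.22 cm², ΣAX̄ = 2035739.57 cm³, ΣAȲ = 2286261.35 cm³.
X̄ = 2035739.57/22315.22 = 91.23 cm; Ȳ = 2286261.35/22315.22 = 102.45 cm.

X̄ = 91.23 cm, Ȳ = 102.45 cm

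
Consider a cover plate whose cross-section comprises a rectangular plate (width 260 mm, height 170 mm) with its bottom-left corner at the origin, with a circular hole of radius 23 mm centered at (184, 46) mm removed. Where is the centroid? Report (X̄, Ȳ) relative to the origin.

plate: A = 260 × 170 = 44200.00, centroid at (130.00, 85.00).
hole: A = −π·23² = -1661.90, centroid at (184.00, 46.00).
ΣA = 42538.10 mm², ΣAX̄ = 5440209.94 mm³, ΣAȲ = 3680552.48 mm³.
X̄ = 5440209.94/42538.10 = 127.89 mm; Ȳ = 3680552.48/42538.10 = 86.52 mm.

X̄ = 127.89 mm, Ȳ = 86.52 mm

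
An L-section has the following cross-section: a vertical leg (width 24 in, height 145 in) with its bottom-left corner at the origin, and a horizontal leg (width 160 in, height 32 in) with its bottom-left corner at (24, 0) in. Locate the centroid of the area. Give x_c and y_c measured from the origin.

x_c = 66.77 in, y_c = 38.86 in

vertical leg: A = 24 × 145 = 3480.00, centroid at (12.00, 72.50).
horizontal leg: A = 160 × 32 = 5120.00, centroid at (104.00, 16.00).
ΣA = 8600.00 in²
ΣAx_c = (3480.00)(12.00) + (5120.00)(104.00) = 574240.00 in³
ΣAy_c = (3480.00)(72.50) + (5120.00)(16.00) = 334220.00 in³
x_c = 574240.00 / 8600.00 = 66.77 in
y_c = 334220.00 / 8600.00 = 38.86 in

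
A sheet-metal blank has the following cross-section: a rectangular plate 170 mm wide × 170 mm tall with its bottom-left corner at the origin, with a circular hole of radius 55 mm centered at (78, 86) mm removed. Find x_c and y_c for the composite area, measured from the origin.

plate: A = 170 × 170 = 28900.00, centroid at (85.00, 85.00).
hole: A = −π·55² = -9503.32, centroid at (78.00, 86.00).
ΣA = 19396.68 mm²
ΣAx_c = (28900.00)(85.00) + (-9503.32)(78.00) = 1715241.21 mm³
ΣAy_c = (28900.00)(85.00) + (-9503.32)(86.00) = 1639214.67 mm³
x_c = 1715241.21 / 19396.68 = 88.43 mm
y_c = 1639214.67 / 19396.68 = 84.51 mm

x_c = 88.43 mm, y_c = 84.51 mm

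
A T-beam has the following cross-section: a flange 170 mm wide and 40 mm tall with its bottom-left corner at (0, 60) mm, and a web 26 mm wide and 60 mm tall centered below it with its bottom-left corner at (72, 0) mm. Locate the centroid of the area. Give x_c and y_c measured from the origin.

x_c = 85.00 mm, y_c = 70.67 mm

web: A = 26 × 60 = 1560.00, centroid at (85.00, 30.00).
flange: A = 170 × 40 = 6800.00, centroid at (85.00, 80.00).
ΣA = 8360.00 mm², ΣAx_c = 710600.00 mm³, ΣAy_c = 590800.00 mm³.
x_c = 710600.00/8360.00 = 85.00 mm; y_c = 590800.00/8360.00 = 70.67 mm.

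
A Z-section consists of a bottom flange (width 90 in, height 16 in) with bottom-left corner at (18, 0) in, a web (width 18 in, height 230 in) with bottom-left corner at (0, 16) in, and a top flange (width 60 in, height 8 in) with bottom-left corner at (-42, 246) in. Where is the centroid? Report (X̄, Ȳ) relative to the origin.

X̄ = 20.17 in, Ȳ = 111.20 in

bottom flange: A = 90 × 16 = 1440.00, centroid at (63.00, 8.00).
web: A = 18 × 230 = 4140.00, centroid at (9.00, 131.00).
top flange: A = 60 × 8 = 480.00, centroid at (-12.00, 250.00).
ΣA = 6060.00 in²
ΣAX̄ = (1440.00)(63.00) + (4140.00)(9.00) + (480.00)(-12.00) = 122220.00 in³
ΣAȲ = (1440.00)(8.00) + (4140.00)(131.00) + (480.00)(250.00) = 673860.00 in³
X̄ = 122220.00 / 6060.00 = 20.17 in
Ȳ = 673860.00 / 6060.00 = 111.20 in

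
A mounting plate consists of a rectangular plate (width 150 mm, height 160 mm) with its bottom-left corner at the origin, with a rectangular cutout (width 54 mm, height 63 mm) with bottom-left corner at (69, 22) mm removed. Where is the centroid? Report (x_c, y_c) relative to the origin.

x_c = 71.53 mm, y_c = 84.38 mm

plate: A = 150 × 160 = 24000.00, centroid at (75.00, 80.00).
hole: A = −(54 × 63) = -3402.00, centroid at (96.00, 53.50).
ΣA = 20598.00 mm², ΣAx_c = 1473408.00 mm³, ΣAy_c = 1737993.00 mm³.
x_c = 1473408.00/20598.00 = 71.53 mm; y_c = 1737993.00/20598.00 = 84.38 mm.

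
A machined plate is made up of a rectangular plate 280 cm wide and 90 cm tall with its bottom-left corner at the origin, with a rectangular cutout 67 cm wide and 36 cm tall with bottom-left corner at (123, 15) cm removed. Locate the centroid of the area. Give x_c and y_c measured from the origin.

x_c = 138.25 cm, y_c = 46.27 cm

plate: A = 280 × 90 = 25200.00, centroid at (140.00, 45.00).
hole: A = −(67 × 36) = -2412.00, centroid at (156.50, 33.00).
ΣA = 22788.00 cm², ΣAx_c = 3150522.00 cm³, ΣAy_c = 1054404.00 cm³.
x_c = 3150522.00/22788.00 = 138.25 cm; y_c = 1054404.00/22788.00 = 46.27 cm.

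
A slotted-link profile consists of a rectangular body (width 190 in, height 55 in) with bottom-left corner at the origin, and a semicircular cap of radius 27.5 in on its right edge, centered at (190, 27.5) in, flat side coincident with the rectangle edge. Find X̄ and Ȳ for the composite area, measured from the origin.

rectangular body: A = 190 × 55 = 10450.00, centroid at (95.00, 27.50).
semicircular end: A = ½π·27.5² = 1187.91, centroid at (201.67, 27.50).
ΣA = 11637.91 in², ΣAX̄ = 1232318.38 in³, ΣAȲ = 320042.65 in³.
X̄ = 1232318.38/11637.91 = 105.89 in; Ȳ = 320042.65/11637.91 = 27.50 in.

X̄ = 105.89 in, Ȳ = 27.50 in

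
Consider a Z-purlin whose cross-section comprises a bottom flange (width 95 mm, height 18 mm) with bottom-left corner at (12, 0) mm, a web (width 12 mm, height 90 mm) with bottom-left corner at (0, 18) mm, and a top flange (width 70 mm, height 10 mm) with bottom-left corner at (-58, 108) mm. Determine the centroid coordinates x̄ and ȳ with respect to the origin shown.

bottom flange: A = 95 × 18 = 1710.00, centroid at (59.50, 9.00).
web: A = 12 × 90 = 1080.00, centroid at (6.00, 63.00).
top flange: A = 70 × 10 = 700.00, centroid at (-23.00, 113.00).
ΣA = 3490.00 mm², ΣAx̄ = 92125.00 mm³, ΣAȳ = 162530.00 mm³.
x̄ = 92125.00/3490.00 = 26.40 mm; ȳ = 162530.00/3490.00 = 46.57 mm.

x̄ = 26.40 mm, ȳ = 46.57 mm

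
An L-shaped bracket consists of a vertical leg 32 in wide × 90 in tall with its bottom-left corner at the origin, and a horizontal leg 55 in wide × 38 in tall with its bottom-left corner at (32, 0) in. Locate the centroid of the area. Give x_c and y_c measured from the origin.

vertical leg: A = 32 × 90 = 2880.00, centroid at (16.00, 45.00).
horizontal leg: A = 55 × 38 = 2090.00, centroid at (59.50, 19.00).
ΣA = 4970.00 in²
ΣAx_c = (2880.00)(16.00) + (2090.00)(59.50) = 170435.00 in³
ΣAy_c = (2880.00)(45.00) + (2090.00)(19.00) = 169310.00 in³
x_c = 170435.00 / 4970.00 = 34.29 in
y_c = 169310.00 / 4970.00 = 34.07 in

x_c = 34.29 in, y_c = 34.07 in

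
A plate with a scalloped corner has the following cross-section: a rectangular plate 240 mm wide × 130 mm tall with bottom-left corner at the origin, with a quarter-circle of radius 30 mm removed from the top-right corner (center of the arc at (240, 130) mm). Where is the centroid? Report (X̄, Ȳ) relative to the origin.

X̄ = 117.51 mm, Ȳ = 63.79 mm

Part | A | x̄ᵢ | ȳᵢ | A·x̄ᵢ | A·ȳᵢ
plate | 31200.00 | 120.00 | 65.00 | 3744000.00 | 2028000.00
removed quarter-circle | -706.86 | 227.27 | 117.27 | -160646.00 | -82891.59
Σ | 30493.14 |  |  | 3583354.00 | 1945108.41
X̄ = 3583354.00 / 30493.14 = 117.51 mm
Ȳ = 1945108.41 / 30493.14 = 63.79 mm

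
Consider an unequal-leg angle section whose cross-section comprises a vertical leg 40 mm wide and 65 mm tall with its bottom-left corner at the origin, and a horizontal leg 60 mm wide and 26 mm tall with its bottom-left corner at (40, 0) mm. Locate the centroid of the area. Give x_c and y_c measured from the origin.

vertical leg: A = 40 × 65 = 2600.00, centroid at (20.00, 32.50).
horizontal leg: A = 60 × 26 = 1560.00, centroid at (70.00, 13.00).
ΣA = 4160.00 mm², ΣAx_c = 161200.00 mm³, ΣAy_c = 104780.00 mm³.
x_c = 161200.00/4160.00 = 38.75 mm; y_c = 104780.00/4160.00 = 25.19 mm.

x_c = 38.75 mm, y_c = 25.19 mm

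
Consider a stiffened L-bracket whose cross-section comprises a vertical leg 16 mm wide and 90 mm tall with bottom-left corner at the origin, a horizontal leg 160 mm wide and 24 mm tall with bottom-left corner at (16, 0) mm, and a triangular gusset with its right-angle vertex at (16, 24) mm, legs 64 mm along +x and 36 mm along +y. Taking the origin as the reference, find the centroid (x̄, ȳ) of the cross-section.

x̄ = 65.79 mm, ȳ = 23.69 mm

vertical leg: A = 16 × 90 = 1440.00, centroid at (8.00, 45.00).
horizontal leg: A = 160 × 24 = 3840.00, centroid at (96.00, 12.00).
gusset: A = ½·64·36 = 1152.00, centroid at (37.33, 36.00).
ΣA = 6432.00 mm²
ΣAx̄ = (1440.00)(8.00) + (3840.00)(96.00) + (1152.00)(37.33) = 423168.00 mm³
ΣAȳ = (1440.00)(45.00) + (3840.00)(12.00) + (1152.00)(36.00) = 152352.00 mm³
x̄ = 423168.00 / 6432.00 = 65.79 mm
ȳ = 152352.00 / 6432.00 = 23.69 mm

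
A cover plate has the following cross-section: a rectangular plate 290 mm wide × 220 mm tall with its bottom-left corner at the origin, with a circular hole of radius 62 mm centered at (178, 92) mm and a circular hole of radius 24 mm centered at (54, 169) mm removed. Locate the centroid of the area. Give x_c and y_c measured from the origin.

plate: A = 290 × 220 = 63800.00, centroid at (145.00, 110.00).
hole 1: A = −π·62² = -12076.28, centroid at (178.00, 92.00).
hole 2: A = −π·24² = -1809.56, centroid at (54.00, 169.00).
ΣA = 49914.16 mm², ΣAx_c = 7003705.68 mm³, ΣAy_c = 5601166.85 mm³.
x_c = 7003705.68/49914.16 = 140.32 mm; y_c = 5601166.85/49914.16 = 112.22 mm.

x_c = 140.32 mm, y_c = 112.22 mm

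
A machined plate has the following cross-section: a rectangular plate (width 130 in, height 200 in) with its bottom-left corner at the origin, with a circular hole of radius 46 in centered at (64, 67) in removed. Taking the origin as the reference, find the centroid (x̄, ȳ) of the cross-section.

plate: A = 130 × 200 = 26000.00, centroid at (65.00, 100.00).
hole: A = −π·46² = -6647.61, centroid at (64.00, 67.00).
ΣA = 19352.39 in², ΣAx̄ = 1264552.96 in³, ΣAȳ = 2154610.13 in³.
x̄ = 1264552.96/19352.39 = 65.34 in; ȳ = 2154610.13/19352.39 = 111.34 in.

x̄ = 65.34 in, ȳ = 111.34 in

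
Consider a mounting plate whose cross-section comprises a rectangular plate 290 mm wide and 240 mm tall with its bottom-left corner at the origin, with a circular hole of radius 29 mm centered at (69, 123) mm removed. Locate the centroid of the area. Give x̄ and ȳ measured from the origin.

plate: A = 290 × 240 = 69600.00, centroid at (145.00, 120.00).
hole: A = −π·29² = -2642.08, centroid at (69.00, 123.00).
ΣA = 66957.92 mm², ΣAx̄ = 9909696.52 mm³, ΣAȳ = 8027024.23 mm³.
x̄ = 9909696.52/66957.92 = 148.00 mm; ȳ = 8027024.23/66957.92 = 119.88 mm.

x̄ = 148.00 mm, ȳ = 119.88 mm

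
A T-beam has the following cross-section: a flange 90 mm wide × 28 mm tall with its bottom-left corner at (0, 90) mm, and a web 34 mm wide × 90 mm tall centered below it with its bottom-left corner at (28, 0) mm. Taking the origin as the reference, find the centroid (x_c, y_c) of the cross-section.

Part | A | x̄ᵢ | ȳᵢ | A·x̄ᵢ | A·ȳᵢ
web | 3060.00 | 45.00 | 45.00 | 137700.00 | 137700.00
flange | 2520.00 | 45.00 | 104.00 | 113400.00 | 262080.00
Σ | 5580.00 |  |  | 251100.00 | 399780.00
x_c = 251100.00 / 5580.00 = 45.00 mm
y_c = 399780.00 / 5580.00 = 71.65 mm

x_c = 45.00 mm, y_c = 71.65 mm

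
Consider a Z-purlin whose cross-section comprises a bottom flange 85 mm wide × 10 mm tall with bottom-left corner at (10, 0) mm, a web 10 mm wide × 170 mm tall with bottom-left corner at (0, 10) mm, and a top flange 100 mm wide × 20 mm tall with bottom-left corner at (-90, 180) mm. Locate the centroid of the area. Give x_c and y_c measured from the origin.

x_c = -5.91 mm, y_c = 119.95 mm

bottom flange: A = 85 × 10 = 850.00, centroid at (52.50, 5.00).
web: A = 10 × 170 = 1700.00, centroid at (5.00, 95.00).
top flange: A = 100 × 20 = 2000.00, centroid at (-40.00, 190.00).
ΣA = 4550.00 mm²
ΣAx_c = (850.00)(52.50) + (1700.00)(5.00) + (2000.00)(-40.00) = -26875.00 mm³
ΣAy_c = (850.00)(5.00) + (1700.00)(95.00) + (2000.00)(190.00) = 545750.00 mm³
x_c = -26875.00 / 4550.00 = -5.91 mm
y_c = 545750.00 / 4550.00 = 119.95 mm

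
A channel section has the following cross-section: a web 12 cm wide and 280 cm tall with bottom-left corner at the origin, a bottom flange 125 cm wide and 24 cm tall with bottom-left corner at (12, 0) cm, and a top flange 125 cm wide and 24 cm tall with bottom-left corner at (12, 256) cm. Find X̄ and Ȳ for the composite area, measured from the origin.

web: A = 12 × 280 = 3360.00, centroid at (6.00, 140.00).
bottom flange: A = 125 × 24 = 3000.00, centroid at (74.50, 12.00).
top flange: A = 125 × 24 = 3000.00, centroid at (74.50, 268.00).
ΣA = 9360.00 cm², ΣAX̄ = 467160.00 cm³, ΣAȲ = 1310400.00 cm³.
X̄ = 467160.00/9360.00 = 49.91 cm; Ȳ = 1310400.00/9360.00 = 140.00 cm.

X̄ = 49.91 cm, Ȳ = 140.00 cm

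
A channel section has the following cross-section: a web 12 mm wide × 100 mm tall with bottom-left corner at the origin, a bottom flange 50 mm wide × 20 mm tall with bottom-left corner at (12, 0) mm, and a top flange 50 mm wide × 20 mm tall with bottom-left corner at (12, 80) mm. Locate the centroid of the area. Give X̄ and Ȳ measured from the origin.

X̄ = 25.38 mm, Ȳ = 50.00 mm

web: A = 12 × 100 = 1200.00, centroid at (6.00, 50.00).
bottom flange: A = 50 × 20 = 1000.00, centroid at (37.00, 10.00).
top flange: A = 50 × 20 = 1000.00, centroid at (37.00, 90.00).
ΣA = 3200.00 mm², ΣAX̄ = 81200.00 mm³, ΣAȲ = 160000.00 mm³.
X̄ = 81200.00/3200.00 = 25.38 mm; Ȳ = 160000.00/3200.00 = 50.00 mm.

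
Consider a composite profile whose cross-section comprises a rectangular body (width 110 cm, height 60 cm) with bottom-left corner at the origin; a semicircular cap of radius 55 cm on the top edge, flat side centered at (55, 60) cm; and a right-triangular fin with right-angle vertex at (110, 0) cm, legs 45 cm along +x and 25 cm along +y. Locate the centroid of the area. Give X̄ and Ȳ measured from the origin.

X̄ = 58.30 cm, Ȳ = 50.25 cm

Part | A | x̄ᵢ | ȳᵢ | A·x̄ᵢ | A·ȳᵢ
rectangular body | 6600.00 | 55.00 | 30.00 | 363000.00 | 198000.00
semicircular top | 4751.66 | 55.00 | 83.34 | 261341.24 | 396016.20
triangular fin | 562.50 | 125.00 | 8.33 | 70312.50 | 4687.50
Σ | 11914.16 |  |  | 694653.74 | 598703.70
X̄ = 694653.74 / 11914.16 = 58.30 cm
Ȳ = 598703.70 / 11914.16 = 50.25 cm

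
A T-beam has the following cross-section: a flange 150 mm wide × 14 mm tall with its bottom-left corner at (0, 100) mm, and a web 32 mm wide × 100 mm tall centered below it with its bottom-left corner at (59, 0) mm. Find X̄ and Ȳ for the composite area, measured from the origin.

web: A = 32 × 100 = 3200.00, centroid at (75.00, 50.00).
flange: A = 150 × 14 = 2100.00, centroid at (75.00, 107.00).
ΣA = 5300.00 mm²
ΣAX̄ = (3200.00)(75.00) + (2100.00)(75.00) = 397500.00 mm³
ΣAȲ = (3200.00)(50.00) + (2100.00)(107.00) = 384700.00 mm³
X̄ = 397500.00 / 5300.00 = 75.00 mm
Ȳ = 384700.00 / 5300.00 = 72.58 mm

X̄ = 75.00 mm, Ȳ = 72.58 mm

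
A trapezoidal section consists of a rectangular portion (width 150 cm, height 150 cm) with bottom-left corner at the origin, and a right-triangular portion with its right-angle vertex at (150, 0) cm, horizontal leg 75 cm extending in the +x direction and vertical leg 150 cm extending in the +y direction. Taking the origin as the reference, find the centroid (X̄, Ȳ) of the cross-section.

X̄ = 95.00 cm, Ȳ = 70.00 cm

Part | A | x̄ᵢ | ȳᵢ | A·x̄ᵢ | A·ȳᵢ
rectangular portion | 22500.00 | 75.00 | 75.00 | 1687500.00 | 1687500.00
triangular portion | 5625.00 | 175.00 | 50.00 | 984375.00 | 281250.00
Σ | 28125.00 |  |  | 2671875.00 | 1968750.00
X̄ = 2671875.00 / 28125.00 = 95.00 cm
Ȳ = 1968750.00 / 28125.00 = 70.00 cm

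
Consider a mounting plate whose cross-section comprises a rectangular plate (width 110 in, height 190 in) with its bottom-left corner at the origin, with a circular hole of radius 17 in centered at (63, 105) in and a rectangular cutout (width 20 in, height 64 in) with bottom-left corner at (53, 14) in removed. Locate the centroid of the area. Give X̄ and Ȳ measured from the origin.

X̄ = 54.06 in, Ȳ = 97.87 in

plate: A = 110 × 190 = 20900.00, centroid at (55.00, 95.00).
hole 1: A = −π·17² = -907.92, centroid at (63.00, 105.00).
hole 2: A = −(20 × 64) = -1280.00, centroid at (63.00, 46.00).
ΣA = 18712.08 in², ΣAX̄ = 1011661.02 in³, ΣAȲ = 1831288.37 in³.
X̄ = 1011661.02/18712.08 = 54.06 in; Ȳ = 1831288.37/18712.08 = 97.87 in.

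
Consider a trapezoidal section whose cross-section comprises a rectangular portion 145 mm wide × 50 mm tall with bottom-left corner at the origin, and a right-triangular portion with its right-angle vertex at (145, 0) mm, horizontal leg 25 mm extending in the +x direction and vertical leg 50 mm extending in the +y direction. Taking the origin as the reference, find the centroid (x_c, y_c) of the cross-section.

x_c = 78.92 mm, y_c = 24.34 mm

Part | A | x̄ᵢ | ȳᵢ | A·x̄ᵢ | A·ȳᵢ
rectangular portion | 7250.00 | 72.50 | 25.00 | 525625.00 | 181250.00
triangular portion | 625.00 | 153.33 | 16.67 | 95833.33 | 10416.67
Σ | 7875.00 |  |  | 621458.33 | 191666.67
x_c = 621458.33 / 7875.00 = 78.92 mm
y_c = 191666.67 / 7875.00 = 24.34 mm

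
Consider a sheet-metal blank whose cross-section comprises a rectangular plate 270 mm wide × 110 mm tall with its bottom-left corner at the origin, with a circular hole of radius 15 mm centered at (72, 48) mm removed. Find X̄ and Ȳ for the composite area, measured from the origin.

plate: A = 270 × 110 = 29700.00, centroid at (135.00, 55.00).
hole: A = −π·15² = -706.86, centroid at (72.00, 48.00).
ΣA = 28993.14 mm²
ΣAX̄ = (29700.00)(135.00) + (-706.86)(72.00) = 3958606.20 mm³
ΣAȲ = (29700.00)(55.00) + (-706.86)(48.00) = 1599570.80 mm³
X̄ = 3958606.20 / 28993.14 = 136.54 mm
Ȳ = 1599570.80 / 28993.14 = 55.17 mm

X̄ = 136.54 mm, Ȳ = 55.17 mm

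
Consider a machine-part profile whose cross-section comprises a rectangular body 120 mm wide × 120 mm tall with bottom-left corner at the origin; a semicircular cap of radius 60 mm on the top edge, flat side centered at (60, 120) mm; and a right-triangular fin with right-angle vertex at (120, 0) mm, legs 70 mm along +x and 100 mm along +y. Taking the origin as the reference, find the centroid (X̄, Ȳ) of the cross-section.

X̄ = 72.38 mm, Ȳ = 76.56 mm

Part | A | x̄ᵢ | ȳᵢ | A·x̄ᵢ | A·ȳᵢ
rectangular body | 14400.00 | 60.00 | 60.00 | 864000.00 | 864000.00
semicircular top | 5654.87 | 60.00 | 145.46 | 339292.01 | 822584.01
triangular fin | 3500.00 | 143.33 | 33.33 | 501666.67 | 116666.67
Σ | 23554.87 |  |  | 1704958.67 | 1803250.68
X̄ = 1704958.67 / 23554.87 = 72.38 mm
Ȳ = 1803250.68 / 23554.87 = 76.56 mm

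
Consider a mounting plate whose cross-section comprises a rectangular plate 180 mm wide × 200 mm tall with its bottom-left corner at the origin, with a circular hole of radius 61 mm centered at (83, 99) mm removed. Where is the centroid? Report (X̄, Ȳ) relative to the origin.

X̄ = 93.37 mm, Ȳ = 100.48 mm

Part | A | x̄ᵢ | ȳᵢ | A·x̄ᵢ | A·ȳᵢ
plate | 36000.00 | 90.00 | 100.00 | 3240000.00 | 3600000.00
hole | -11689.87 | 83.00 | 99.00 | -970258.90 | -1157296.76
Σ | 24310.13 |  |  | 2269741.10 | 2442703.24
X̄ = 2269741.10 / 24310.13 = 93.37 mm
Ȳ = 2442703.24 / 24310.13 = 100.48 mm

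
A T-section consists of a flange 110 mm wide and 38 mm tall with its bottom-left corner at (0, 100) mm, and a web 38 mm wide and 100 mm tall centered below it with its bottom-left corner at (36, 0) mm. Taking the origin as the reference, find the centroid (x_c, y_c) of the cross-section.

web: A = 38 × 100 = 3800.00, centroid at (55.00, 50.00).
flange: A = 110 × 38 = 4180.00, centroid at (55.00, 119.00).
ΣA = 7980.00 mm², ΣAx_c = 438900.00 mm³, ΣAy_c = 687420.00 mm³.
x_c = 438900.00/7980.00 = 55.00 mm; y_c = 687420.00/7980.00 = 86.14 mm.

x_c = 55.00 mm, y_c = 86.14 mm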